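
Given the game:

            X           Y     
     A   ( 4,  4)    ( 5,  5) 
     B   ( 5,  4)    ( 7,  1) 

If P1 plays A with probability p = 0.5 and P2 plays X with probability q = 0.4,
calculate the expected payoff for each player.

E[P1] = 5.4, E[P2] = 3.4

Work:
E[P1] = p·q·π₁(A,X) + p·(1-q)·π₁(A,Y) + (1-p)·q·π₁(B,X) + (1-p)·(1-q)·π₁(B,Y)
= 0.5·0.4·4 + 0.5·0.6·5 + 0.5·0.4·5 + 0.5·0.6·7
= 5.4

E[P2] = 3.4 (similar calculation)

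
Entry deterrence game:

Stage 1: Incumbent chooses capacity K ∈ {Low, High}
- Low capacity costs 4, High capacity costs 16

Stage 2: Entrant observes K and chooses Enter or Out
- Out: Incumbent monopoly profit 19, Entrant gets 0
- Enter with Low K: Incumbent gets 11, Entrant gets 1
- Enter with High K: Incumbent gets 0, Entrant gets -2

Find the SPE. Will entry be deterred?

SPE: (Low, Enter|Low, Out|High); Entry not deterred. Incumbent net profit = 7, Entrant gets 1

Work:
After Low K: Entrant enters (1 > 0)
After High K: Entrant stays out (-2 < 0)
Incumbent: Low → 11−4=7, High → 19−16=3
Incumbent chooses Low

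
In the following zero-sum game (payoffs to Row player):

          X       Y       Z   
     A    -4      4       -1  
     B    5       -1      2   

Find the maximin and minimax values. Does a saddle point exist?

Maximin = -1, Minimax = 2, Saddle: False

Work:
Row minimums: [-4, -1] → maximin = -1
Column maximums: [5, 4, 2] → minimax = 2
No saddle point (maximin ≠ minimax). Mixed strategy needed.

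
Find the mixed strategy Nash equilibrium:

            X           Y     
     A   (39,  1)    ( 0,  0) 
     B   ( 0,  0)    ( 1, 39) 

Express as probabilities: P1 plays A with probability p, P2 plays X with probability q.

p = 0.975, q = 0.025

Work:
Find probabilities that make opponent indifferent:
P2 chooses q to make P1 indifferent between A and B
P1 chooses p to make P2 indifferent between X and Y
Mixed NE: P1 plays (A: 0.975, B: 0.025), P2 plays (X: 0.025, Y: 0.975)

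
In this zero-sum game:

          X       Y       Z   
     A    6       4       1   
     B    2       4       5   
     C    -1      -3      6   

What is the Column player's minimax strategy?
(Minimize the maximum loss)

Column should play Y, value = 4

Work:
Column player minimizes Row's maximum payoff:
Column X: max payoff to Row = 6
Column Y: max payoff to Row = 4
Column Z: max payoff to Row = 6
Minimum is 4, achieved by column Y.
Minimax strategy: Y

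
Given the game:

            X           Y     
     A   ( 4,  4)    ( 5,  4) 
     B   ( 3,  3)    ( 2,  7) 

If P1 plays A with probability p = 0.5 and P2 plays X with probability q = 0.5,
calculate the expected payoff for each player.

E[P1] = 3.5, E[P2] = 4.5

Work:
E[P1] = p·q·π₁(A,X) + p·(1-q)·π₁(A,Y) + (1-p)·q·π₁(B,X) + (1-p)·(1-q)·π₁(B,Y)
= 0.5·0.5·4 + 0.5·0.5·5 + 0.5·0.5·3 + 0.5·0.5·2
= 3.5

E[P2] = 4.5 (similar calculation)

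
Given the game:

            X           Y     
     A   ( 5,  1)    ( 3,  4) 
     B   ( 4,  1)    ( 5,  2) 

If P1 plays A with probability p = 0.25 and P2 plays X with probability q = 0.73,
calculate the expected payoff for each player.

E[P1] = 4.3175, E[P2] = 1.405

Work:
E[P1] = p·q·π₁(A,X) + p·(1-q)·π₁(A,Y) + (1-p)·q·π₁(B,X) + (1-p)·(1-q)·π₁(B,Y)
= 0.25·0.73·5 + 0.25·0.27·3 + 0.75·0.73·4 + 0.75·0.27·5
= 4.3175

E[P2] = 1.405 (similar calculation)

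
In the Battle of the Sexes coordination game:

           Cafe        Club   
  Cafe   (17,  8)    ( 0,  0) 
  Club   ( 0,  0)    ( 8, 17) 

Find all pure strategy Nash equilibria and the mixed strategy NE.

Pure NE: (Cafe, Cafe) and (Club, Club); Mixed NE: p = 0.68, q = 0.32

Work:
Check pure NE:
(Cafe, Cafe): (17, 8) - no unilateral deviation beneficial
(Club, Club): (8, 17) - no unilateral deviation beneficial
Mixed NE: P1 plays Cafe with p = 0.68, P2 plays Cafe with q = 0.32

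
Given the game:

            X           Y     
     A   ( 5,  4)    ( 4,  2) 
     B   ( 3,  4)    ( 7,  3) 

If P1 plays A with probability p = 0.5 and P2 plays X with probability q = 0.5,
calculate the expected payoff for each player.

E[P1] = 4.75, E[P2] = 3.25

Work:
E[P1] = p·q·π₁(A,X) + p·(1-q)·π₁(A,Y) + (1-p)·q·π₁(B,X) + (1-p)·(1-q)·π₁(B,Y)
= 0.5·0.5·5 + 0.5·0.5·4 + 0.5·0.5·3 + 0.5·0.5·7
= 4.75

E[P2] = 3.25 (similar calculation)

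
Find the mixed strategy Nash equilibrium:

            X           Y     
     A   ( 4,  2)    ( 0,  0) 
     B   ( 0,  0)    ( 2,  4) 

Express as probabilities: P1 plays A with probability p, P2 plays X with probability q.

p = 0.6667, q = 0.3333

Work:
Find probabilities that make opponent indifferent:
P2 chooses q to make P1 indifferent between A and B
P1 chooses p to make P2 indifferent between X and Y
Mixed NE: P1 plays (A: 0.6667, B: 0.3333), P2 plays (X: 0.3333, Y: 0.6667)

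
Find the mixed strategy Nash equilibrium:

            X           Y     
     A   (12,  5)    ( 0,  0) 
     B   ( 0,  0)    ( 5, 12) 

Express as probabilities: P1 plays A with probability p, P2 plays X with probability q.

p = 0.7059, q = 0.2941

Work:
Find probabilities that make opponent indifferent:
P2 chooses q to make P1 indifferent between A and B
P1 chooses p to make P2 indifferent between X and Y
Mixed NE: P1 plays (A: 0.7059, B: 0.2941), P2 plays (X: 0.2941, Y: 0.7059)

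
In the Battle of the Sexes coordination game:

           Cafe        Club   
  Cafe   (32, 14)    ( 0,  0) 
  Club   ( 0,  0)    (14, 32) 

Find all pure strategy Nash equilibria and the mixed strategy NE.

Pure NE: (Cafe, Cafe) and (Club, Club); Mixed NE: p = 0.6957, q = 0.3043

Work:
Check pure NE:
(Cafe, Cafe): (32, 14) - no unilateral deviation beneficial
(Club, Club): (14, 32) - no unilateral deviation beneficial
Mixed NE: P1 plays Cafe with p = 0.6957, P2 plays Cafe with q = 0.3043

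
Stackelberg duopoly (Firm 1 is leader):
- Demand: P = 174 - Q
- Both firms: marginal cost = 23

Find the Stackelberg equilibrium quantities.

q₁* (leader) = 75.5, q₂* (follower) = 37.75

Work:
Follower's reaction: q₂ = (a - c - q₁)/2
Leader substitutes: π₁ = q₁·(a - q₁ - (a-c-q₁)/2 - c)
FOC: q₁* = (174 - 23)/2 = 75.50
Then: q₂* = (174 - 23 - 75.5)/2 = 37.75
Leader has first-mover advantage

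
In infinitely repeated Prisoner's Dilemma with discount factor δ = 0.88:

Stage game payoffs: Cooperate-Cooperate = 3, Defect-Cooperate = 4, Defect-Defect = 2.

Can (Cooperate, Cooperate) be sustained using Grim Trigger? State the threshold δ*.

δ* = 0.5; since δ = 0.88 ≥ 0.5, cooperation can be sustained

Work:
For Grim Trigger:
Cooperate forever: 3/(1-δ)
Defect then punished: 4 + 2·δ/(1-δ)
Need: 3/(1-δ) ≥ 4 + 2·δ/(1-δ)
Solving: δ ≥ (T-R)/(T-P) = (4-3)/(4-2) = 0.5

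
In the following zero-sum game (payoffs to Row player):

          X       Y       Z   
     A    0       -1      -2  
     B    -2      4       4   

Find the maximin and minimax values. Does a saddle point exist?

Maximin = -2, Minimax = 0, Saddle: False

Work:
Row minimums: [-2, -2] → maximin = -2
Column maximums: [0, 4, 4] → minimax = 0
No saddle point (maximin ≠ minimax). Mixed strategy needed.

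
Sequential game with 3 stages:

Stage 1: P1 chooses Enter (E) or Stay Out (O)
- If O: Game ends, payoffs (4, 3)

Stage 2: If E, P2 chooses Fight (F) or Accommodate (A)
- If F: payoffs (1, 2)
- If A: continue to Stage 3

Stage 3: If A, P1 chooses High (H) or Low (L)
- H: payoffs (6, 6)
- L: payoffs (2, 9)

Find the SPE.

SPE: (E, A, H); Outcome (6, 6)

Work:
Stage 3: P1 chooses H (6 vs 2)
Stage 2: P2: F->2, A->6 (anticipating H). Choose A
Stage 1: P1: O->4, E->6 (anticipating A, H). Choose E
SPE path: E -> A -> H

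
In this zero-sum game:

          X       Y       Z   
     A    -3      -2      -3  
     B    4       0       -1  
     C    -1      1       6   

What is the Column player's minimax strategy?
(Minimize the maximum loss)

Column should play Y, value = 1

Work:
Column player minimizes Row's maximum payoff:
Column X: max payoff to Row = 4
Column Y: max payoff to Row = 1
Column Z: max payoff to Row = 6
Minimum is 1, achieved by column Y.
Minimax strategy: Y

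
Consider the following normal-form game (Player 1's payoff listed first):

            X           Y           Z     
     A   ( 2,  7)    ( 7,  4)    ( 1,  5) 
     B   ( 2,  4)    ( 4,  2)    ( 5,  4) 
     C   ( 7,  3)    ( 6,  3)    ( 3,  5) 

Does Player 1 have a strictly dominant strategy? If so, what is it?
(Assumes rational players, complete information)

No strictly dominant strategy exists for Player 1

Work:
A strategy strictly dominates another if it gives a strictly higher payoff against every opponent action. Compare each pair of P1's strategies column-by-column:
  A vs B: [2 vs 2, 7 vs 4, 1 vs 5] → A does not strictly dominate B (column X: 2 ≤ 2)
  A vs C: [2 vs 7, 7 vs 6, 1 vs 3] → A does not strictly dominate C (column X: 2 ≤ 7)
  B vs A: [2 vs 2, 4 vs 7, 5 vs 1] → B does not strictly dominate A (column X: 2 ≤ 2)
  B vs C: [2 vs 7, 4 vs 6, 5 vs 3] → B does not strictly dominate C (column X: 2 ≤ 7)
  C vs A: [7 vs 2, 6 vs 7, 3 vs 1] → C does not strictly dominate A (column Y: 6 ≤ 7)
  C vs B: [7 vs 2, 6 vs 4, 3 vs 5] → C does not strictly dominate B (column Z: 3 ≤ 5)
No single strategy strictly dominates all others → no strictly dominant strategy.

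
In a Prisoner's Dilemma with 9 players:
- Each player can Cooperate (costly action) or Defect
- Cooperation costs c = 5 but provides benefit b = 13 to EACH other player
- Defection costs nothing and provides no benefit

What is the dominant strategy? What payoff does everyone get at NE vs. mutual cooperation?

Dominant: Defect; NE payoff = 0; Coop payoff = 99

Work:
Defect dominates (saves cost c = 5, benefit to others is external)
NE: All defect → everyone gets 0
If all cooperate: each receives (8)×13 - 5 = 99
Social dilemma: 99 > 0 but NE gives 0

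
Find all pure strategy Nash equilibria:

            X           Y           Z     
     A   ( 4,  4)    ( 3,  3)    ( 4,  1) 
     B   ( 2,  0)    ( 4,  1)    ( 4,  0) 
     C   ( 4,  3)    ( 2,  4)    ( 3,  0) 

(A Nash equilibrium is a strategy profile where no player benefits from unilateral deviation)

Nash equilibrium: (A, X), (B, Y)

Work:
Best responses:
  P1 vs X: payoffs [4, 2, 4] → best response A/C (payoff 4)
  P1 vs Y: payoffs [3, 4, 2] → best response B (payoff 4)
  P1 vs Z: payoffs [4, 4, 3] → best response A/B (payoff 4)
  P2 vs A: payoffs [4, 3, 1] → best response X (payoff 4)
  P2 vs B: payoffs [0, 1, 0] → best response Y (payoff 1)
  P2 vs C: payoffs [3, 4, 0] → best response Y (payoff 4)
Mutual best responses: (A,X), (B,Y) → Nash equilibria.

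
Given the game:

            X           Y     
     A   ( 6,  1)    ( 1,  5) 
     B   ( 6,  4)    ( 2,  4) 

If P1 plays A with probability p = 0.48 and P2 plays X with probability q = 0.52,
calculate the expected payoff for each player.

E[P1] = 3.8496, E[P2] = 3.4816

Work:
E[P1] = p·q·π₁(A,X) + p·(1-q)·π₁(A,Y) + (1-p)·q·π₁(B,X) + (1-p)·(1-q)·π₁(B,Y)
= 0.48·0.52·6 + 0.48·0.48·1 + 0.52·0.52·6 + 0.52·0.48·2
= 3.8496

E[P2] = 3.4816 (similar calculation)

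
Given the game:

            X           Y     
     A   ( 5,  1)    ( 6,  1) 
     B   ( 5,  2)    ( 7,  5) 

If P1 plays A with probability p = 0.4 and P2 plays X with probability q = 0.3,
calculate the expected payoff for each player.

E[P1] = 6.12, E[P2] = 2.86

Work:
E[P1] = p·q·π₁(A,X) + p·(1-q)·π₁(A,Y) + (1-p)·q·π₁(B,X) + (1-p)·(1-q)·π₁(B,Y)
= 0.4·0.3·5 + 0.4·0.7·6 + 0.6·0.3·5 + 0.6·0.7·7
= 6.12

E[P2] = 2.86 (similar calculation)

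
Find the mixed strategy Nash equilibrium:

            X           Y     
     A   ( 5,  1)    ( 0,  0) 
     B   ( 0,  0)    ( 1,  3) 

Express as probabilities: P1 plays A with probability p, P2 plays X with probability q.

p = 0.75, q = 0.1667

Work:
Find probabilities that make opponent indifferent:
P2 chooses q to make P1 indifferent between A and B
P1 chooses p to make P2 indifferent between X and Y
Mixed NE: P1 plays (A: 0.75, B: 0.25), P2 plays (X: 0.1667, Y: 0.8333)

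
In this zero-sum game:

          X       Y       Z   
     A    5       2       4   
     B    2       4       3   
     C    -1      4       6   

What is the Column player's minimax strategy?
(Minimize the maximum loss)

Column should play Y, value = 4

Work:
Column player minimizes Row's maximum payoff:
Column X: max payoff to Row = 5
Column Y: max payoff to Row = 4
Column Z: max payoff to Row = 6
Minimum is 4, achieved by column Y.
Minimax strategy: Y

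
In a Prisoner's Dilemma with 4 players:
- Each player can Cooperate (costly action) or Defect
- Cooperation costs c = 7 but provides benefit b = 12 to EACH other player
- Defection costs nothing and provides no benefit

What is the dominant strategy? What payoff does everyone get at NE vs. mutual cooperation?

Dominant: Defect; NE payoff = 0; Coop payoff = 29

Work:
Defect dominates (saves cost c = 7, benefit to others is external)
NE: All defect → everyone gets 0
If all cooperate: each receives (3)×12 - 7 = 29
Social dilemma: 29 > 0 but NE gives 0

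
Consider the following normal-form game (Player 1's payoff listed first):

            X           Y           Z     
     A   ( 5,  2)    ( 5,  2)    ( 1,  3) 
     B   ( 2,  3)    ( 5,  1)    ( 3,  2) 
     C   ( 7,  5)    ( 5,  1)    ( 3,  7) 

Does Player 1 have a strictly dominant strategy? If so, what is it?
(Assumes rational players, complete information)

No strictly dominant strategy exists for Player 1

Work:
A strategy strictly dominates another if it gives a strictly higher payoff against every opponent action. Compare each pair of P1's strategies column-by-column:
  A vs B: [5 vs 2, 5 vs 5, 1 vs 3] → A does not strictly dominate B (column Y: 5 ≤ 5)
  A vs C: [5 vs 7, 5 vs 5, 1 vs 3] → A does not strictly dominate C (column X: 5 ≤ 7)
  B vs A: [2 vs 5, 5 vs 5, 3 vs 1] → B does not strictly dominate A (column X: 2 ≤ 5)
  B vs C: [2 vs 7, 5 vs 5, 3 vs 3] → B does not strictly dominate C (column X: 2 ≤ 7)
  C vs A: [7 vs 5, 5 vs 5, 3 vs 1] → C does not strictly dominate A (column Y: 5 ≤ 5)
  C vs B: [7 vs 2, 5 vs 5, 3 vs 3] → C does not strictly dominate B (column Y: 5 ≤ 5)
No single strategy strictly dominates all others → no strictly dominant strategy.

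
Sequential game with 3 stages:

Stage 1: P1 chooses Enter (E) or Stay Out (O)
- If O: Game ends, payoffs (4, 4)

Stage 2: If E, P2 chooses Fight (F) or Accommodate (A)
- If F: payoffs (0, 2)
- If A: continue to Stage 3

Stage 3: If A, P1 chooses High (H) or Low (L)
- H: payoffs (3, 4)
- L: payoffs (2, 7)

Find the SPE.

SPE: (O, A, H); Outcome (4, 4)

Work:
Stage 3: P1 chooses H (3 vs 2)
Stage 2: P2: F->2, A->4 (anticipating H). Choose A
Stage 1: P1: O->4, E->3 (anticipating A, H). Choose O
SPE path: O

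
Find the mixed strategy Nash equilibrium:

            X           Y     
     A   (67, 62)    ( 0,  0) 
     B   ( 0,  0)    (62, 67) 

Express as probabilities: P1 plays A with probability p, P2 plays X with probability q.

p = 0.5194, q = 0.4806

Work:
Find probabilities that make opponent indifferent:
P2 chooses q to make P1 indifferent between A and B
P1 chooses p to make P2 indifferent between X and Y
Mixed NE: P1 plays (A: 0.5194, B: 0.4806), P2 plays (X: 0.4806, Y: 0.5194)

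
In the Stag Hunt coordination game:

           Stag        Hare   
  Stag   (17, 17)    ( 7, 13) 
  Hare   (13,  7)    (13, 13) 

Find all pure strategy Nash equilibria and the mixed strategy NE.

Pure NE: (Stag, Stag) and (Hare, Hare); Mixed NE: p = 0.6, q = 0.6

Work:
Check pure NE:
(Stag, Stag): (17, 17) - no unilateral deviation beneficial
(Hare, Hare): (13, 13) - no unilateral deviation beneficial
Mixed NE: P1 plays Stag with p = 0.6, P2 plays Stag with q = 0.6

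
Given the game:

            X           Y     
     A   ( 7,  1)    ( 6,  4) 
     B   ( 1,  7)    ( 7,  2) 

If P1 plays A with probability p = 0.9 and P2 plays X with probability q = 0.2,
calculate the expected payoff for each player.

E[P1] = 6.16, E[P2] = 3.36

Work:
E[P1] = p·q·π₁(A,X) + p·(1-q)·π₁(A,Y) + (1-p)·q·π₁(B,X) + (1-p)·(1-q)·π₁(B,Y)
= 0.9·0.2·7 + 0.9·0.8·6 + 0.1·0.2·1 + 0.1·0.8·7
= 6.16

E[P2] = 3.36 (similar calculation)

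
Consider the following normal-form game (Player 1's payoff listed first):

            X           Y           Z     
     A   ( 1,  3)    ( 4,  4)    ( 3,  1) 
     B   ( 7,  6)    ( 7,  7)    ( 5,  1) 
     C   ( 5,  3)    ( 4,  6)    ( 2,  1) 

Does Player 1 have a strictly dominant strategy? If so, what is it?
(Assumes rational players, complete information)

Yes, Player 1's strictly dominant strategy is B

Work:
A strategy strictly dominates another if it gives a strictly higher payoff against every opponent action. Compare each pair of P1's strategies column-by-column:
  A vs B: [1 vs 7, 4 vs 7, 3 vs 5] → A does not strictly dominate B (column X: 1 ≤ 7)
  A vs C: [1 vs 5, 4 vs 4, 3 vs 2] → A does not strictly dominate C (column X: 1 ≤ 5)
  B vs A: [7 vs 1, 7 vs 4, 5 vs 3] → B strictly dominates A
  B vs C: [7 vs 5, 7 vs 4, 5 vs 2] → B strictly dominates C
  C vs A: [5 vs 1, 4 vs 4, 2 vs 3] → C does not strictly dominate A (column Y: 4 ≤ 4)
  C vs B: [5 vs 7, 4 vs 7, 2 vs 5] → C does not strictly dominate B (column X: 5 ≤ 7)
B strictly dominates every other strategy → strictly dominant.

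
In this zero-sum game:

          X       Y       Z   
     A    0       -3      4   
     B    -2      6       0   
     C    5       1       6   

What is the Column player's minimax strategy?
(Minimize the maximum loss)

Column should play X, value = 5

Work:
Column player minimizes Row's maximum payoff:
Column X: max payoff to Row = 5
Column Y: max payoff to Row = 6
Column Z: max payoff to Row = 6
Minimum is 5, achieved by column X.
Minimax strategy: X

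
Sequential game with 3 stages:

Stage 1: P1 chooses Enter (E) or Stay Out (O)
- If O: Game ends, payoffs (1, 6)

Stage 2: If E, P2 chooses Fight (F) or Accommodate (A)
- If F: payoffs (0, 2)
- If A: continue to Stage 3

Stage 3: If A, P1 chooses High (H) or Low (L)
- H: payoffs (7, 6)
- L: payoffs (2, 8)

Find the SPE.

SPE: (E, A, H); Outcome (7, 6)

Work:
Stage 3: P1 chooses H (7 vs 2)
Stage 2: P2: F->2, A->6 (anticipating H). Choose A
Stage 1: P1: O->1, E->7 (anticipating A, H). Choose E
SPE path: E -> A -> H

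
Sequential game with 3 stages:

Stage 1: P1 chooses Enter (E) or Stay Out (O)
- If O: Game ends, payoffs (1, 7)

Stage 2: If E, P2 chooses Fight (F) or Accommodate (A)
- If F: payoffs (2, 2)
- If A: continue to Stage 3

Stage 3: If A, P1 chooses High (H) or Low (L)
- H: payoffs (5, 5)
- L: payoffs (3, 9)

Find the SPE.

SPE: (E, A, H); Outcome (5, 5)

Work:
Stage 3: P1 chooses H (5 vs 3)
Stage 2: P2: F->2, A->5 (anticipating H). Choose A
Stage 1: P1: O->1, E->5 (anticipating A, H). Choose E
SPE path: E -> A -> H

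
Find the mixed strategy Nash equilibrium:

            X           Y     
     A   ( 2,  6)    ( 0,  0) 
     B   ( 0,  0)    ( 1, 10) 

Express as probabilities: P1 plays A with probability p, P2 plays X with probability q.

p = 0.625, q = 0.3333

Work:
Find probabilities that make opponent indifferent:
P2 chooses q to make P1 indifferent between A and B
P1 chooses p to make P2 indifferent between X and Y
Mixed NE: P1 plays (A: 0.625, B: 0.375), P2 plays (X: 0.3333, Y: 0.6667)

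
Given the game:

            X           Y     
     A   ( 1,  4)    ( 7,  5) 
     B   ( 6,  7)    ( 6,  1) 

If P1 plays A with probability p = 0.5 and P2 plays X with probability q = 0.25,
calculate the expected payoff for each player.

E[P1] = 5.75, E[P2] = 3.625

Work:
E[P1] = p·q·π₁(A,X) + p·(1-q)·π₁(A,Y) + (1-p)·q·π₁(B,X) + (1-p)·(1-q)·π₁(B,Y)
= 0.5·0.25·1 + 0.5·0.75·7 + 0.5·0.25·6 + 0.5·0.75·6
= 5.75

E[P2] = 3.625 (similar calculation)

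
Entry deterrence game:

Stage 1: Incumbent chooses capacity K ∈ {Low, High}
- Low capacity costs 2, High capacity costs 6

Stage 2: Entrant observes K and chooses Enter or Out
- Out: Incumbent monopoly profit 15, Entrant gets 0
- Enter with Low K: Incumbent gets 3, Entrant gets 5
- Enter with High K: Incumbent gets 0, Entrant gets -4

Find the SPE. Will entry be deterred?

SPE: (High, Enter|Low, Out|High); Entry deterred. Incumbent net profit = 9

Work:
After Low K: Entrant enters (5 > 0)
After High K: Entrant stays out (-4 < 0)
Incumbent: Low → 3−2=1, High → 15−6=9
Incumbent chooses High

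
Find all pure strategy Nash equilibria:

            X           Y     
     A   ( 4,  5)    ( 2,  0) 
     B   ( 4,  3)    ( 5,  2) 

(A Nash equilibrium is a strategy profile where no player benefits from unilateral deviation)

Nash equilibrium: (A, X), (B, X)

Work:
Best responses:
  P1 vs X: payoffs [4, 4] → best response A/B (payoff 4)
  P1 vs Y: payoffs [2, 5] → best response B (payoff 5)
  P2 vs A: payoffs [5, 0] → best response X (payoff 5)
  P2 vs B: payoffs [3, 2] → best response X (payoff 3)
Mutual best responses: (A,X), (B,X) → Nash equilibria.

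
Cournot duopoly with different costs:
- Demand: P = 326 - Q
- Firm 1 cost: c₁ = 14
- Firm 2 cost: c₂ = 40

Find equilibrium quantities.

q₁* = 112.67, q₂* = 86.67

Work:
Reaction: q₁ = (326 - 14 - q₂)/2
Reaction: q₂ = (326 - 40 - q₁)/2
Solve simultaneously:
q₁* = (326 - 2×14 + 40)/3 = 112.67
q₂* = (326 - 2×40 + 14)/3 = 86.67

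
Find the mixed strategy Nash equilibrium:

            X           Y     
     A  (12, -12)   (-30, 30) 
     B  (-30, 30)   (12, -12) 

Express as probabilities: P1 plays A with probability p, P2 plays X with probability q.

p = 0.5, q = 0.5

Work:
Find probabilities that make opponent indifferent:
P2 chooses q to make P1 indifferent between A and B
P1 chooses p to make P2 indifferent between X and Y
Mixed NE: P1 plays (A: 0.5, B: 0.5), P2 plays (X: 0.5, Y: 0.5)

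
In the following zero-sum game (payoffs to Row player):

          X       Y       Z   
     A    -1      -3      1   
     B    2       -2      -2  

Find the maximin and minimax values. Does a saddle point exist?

Maximin = -2, Minimax = -2, Saddle: True

Work:
Row minimums: [-3, -2] → maximin = -2
Column maximums: [2, -2, 1] → minimax = -2
Saddle point exists! Game value = -2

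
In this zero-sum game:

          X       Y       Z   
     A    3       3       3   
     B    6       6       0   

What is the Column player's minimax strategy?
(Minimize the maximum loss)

Column should play Z, value = 3

Work:
Column player minimizes Row's maximum payoff:
Column X: max payoff to Row = 6
Column Y: max payoff to Row = 6
Column Z: max payoff to Row = 3
Minimum is 3, achieved by column Z.
Minimax strategy: Z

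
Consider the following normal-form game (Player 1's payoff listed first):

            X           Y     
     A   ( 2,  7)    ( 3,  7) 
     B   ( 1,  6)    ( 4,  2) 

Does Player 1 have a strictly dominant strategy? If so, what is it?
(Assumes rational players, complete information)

No strictly dominant strategy exists for Player 1

Work:
A strategy strictly dominates another if it gives a strictly higher payoff against every opponent action. Compare each pair of P1's strategies column-by-column:
  A vs B: [2 vs 1, 3 vs 4] → A does not strictly dominate B (column Y: 3 ≤ 4)
  B vs A: [1 vs 2, 4 vs 3] → B does not strictly dominate A (column X: 1 ≤ 2)
No single strategy strictly dominates all others → no strictly dominant strategy.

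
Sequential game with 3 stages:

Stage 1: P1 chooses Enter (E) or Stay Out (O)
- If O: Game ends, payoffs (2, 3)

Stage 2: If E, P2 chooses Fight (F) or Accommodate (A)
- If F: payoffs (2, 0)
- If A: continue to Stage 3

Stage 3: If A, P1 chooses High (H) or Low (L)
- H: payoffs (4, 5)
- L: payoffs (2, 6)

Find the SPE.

SPE: (E, A, H); Outcome (4, 5)

Work:
Stage 3: P1 chooses H (4 vs 2)
Stage 2: P2: F->0, A->5 (anticipating H). Choose A
Stage 1: P1: O->2, E->4 (anticipating A, H). Choose E
SPE path: E -> A -> H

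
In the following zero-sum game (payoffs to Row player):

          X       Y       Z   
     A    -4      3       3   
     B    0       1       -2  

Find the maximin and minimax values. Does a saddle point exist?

Maximin = -2, Minimax = 0, Saddle: False

Work:
Row minimums: [-4, -2] → maximin = -2
Column maximums: [0, 3, 3] → minimax = 0
No saddle point (maximin ≠ minimax). Mixed strategy needed.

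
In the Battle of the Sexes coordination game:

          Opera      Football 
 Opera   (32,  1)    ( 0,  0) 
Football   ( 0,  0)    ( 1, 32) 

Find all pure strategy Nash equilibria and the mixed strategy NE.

Pure NE: (Opera, Opera) and (Football, Football); Mixed NE: p = 0.9697, q = 0.0303

Work:
Check pure NE:
(Opera, Opera): (32, 1) - no unilateral deviation beneficial
(Football, Football): (1, 32) - no unilateral deviation beneficial
Mixed NE: P1 plays Opera with p = 0.9697, P2 plays Opera with q = 0.0303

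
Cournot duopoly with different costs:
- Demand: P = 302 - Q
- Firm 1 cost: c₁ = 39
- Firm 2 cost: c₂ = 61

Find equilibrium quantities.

q₁* = 95.0, q₂* = 73.0

Work:
Reaction: q₁ = (302 - 39 - q₂)/2
Reaction: q₂ = (302 - 61 - q₁)/2
Solve simultaneously:
q₁* = (302 - 2×39 + 61)/3 = 95.0
q₂* = (302 - 2×61 + 39)/3 = 73.0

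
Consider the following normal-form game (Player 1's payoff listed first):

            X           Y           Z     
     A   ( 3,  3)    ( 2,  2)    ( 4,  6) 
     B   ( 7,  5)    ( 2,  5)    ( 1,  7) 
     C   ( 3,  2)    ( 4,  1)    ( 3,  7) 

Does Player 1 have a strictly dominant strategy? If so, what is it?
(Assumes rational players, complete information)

No strictly dominant strategy exists for Player 1

Work:
A strategy strictly dominates another if it gives a strictly higher payoff against every opponent action. Compare each pair of P1's strategies column-by-column:
  A vs B: [3 vs 7, 2 vs 2, 4 vs 1] → A does not strictly dominate B (column X: 3 ≤ 7)
  A vs C: [3 vs 3, 2 vs 4, 4 vs 3] → A does not strictly dominate C (column X: 3 ≤ 3)
  B vs A: [7 vs 3, 2 vs 2, 1 vs 4] → B does not strictly dominate A (column Y: 2 ≤ 2)
  B vs C: [7 vs 3, 2 vs 4, 1 vs 3] → B does not strictly dominate C (column Y: 2 ≤ 4)
  C vs A: [3 vs 3, 4 vs 2, 3 vs 4] → C does not strictly dominate A (column X: 3 ≤ 3)
  C vs B: [3 vs 7, 4 vs 2, 3 vs 1] → C does not strictly dominate B (column X: 3 ≤ 7)
No single strategy strictly dominates all others → no strictly dominant strategy.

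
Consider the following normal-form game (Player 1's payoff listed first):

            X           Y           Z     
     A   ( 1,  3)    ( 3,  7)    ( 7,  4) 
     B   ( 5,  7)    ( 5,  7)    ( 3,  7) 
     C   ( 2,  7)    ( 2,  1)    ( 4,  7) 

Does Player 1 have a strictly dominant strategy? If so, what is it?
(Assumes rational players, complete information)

No strictly dominant strategy exists for Player 1

Work:
A strategy strictly dominates another if it gives a strictly higher payoff against every opponent action. Compare each pair of P1's strategies column-by-column:
  A vs B: [1 vs 5, 3 vs 5, 7 vs 3] → A does not strictly dominate B (column X: 1 ≤ 5)
  A vs C: [1 vs 2, 3 vs 2, 7 vs 4] → A does not strictly dominate C (column X: 1 ≤ 2)
  B vs A: [5 vs 1, 5 vs 3, 3 vs 7] → B does not strictly dominate A (column Z: 3 ≤ 7)
  B vs C: [5 vs 2, 5 vs 2, 3 vs 4] → B does not strictly dominate C (column Z: 3 ≤ 4)
  C vs A: [2 vs 1, 2 vs 3, 4 vs 7] → C does not strictly dominate A (column Y: 2 ≤ 3)
  C vs B: [2 vs 5, 2 vs 5, 4 vs 3] → C does not strictly dominate B (column X: 2 ≤ 5)
No single strategy strictly dominates all others → no strictly dominant strategy.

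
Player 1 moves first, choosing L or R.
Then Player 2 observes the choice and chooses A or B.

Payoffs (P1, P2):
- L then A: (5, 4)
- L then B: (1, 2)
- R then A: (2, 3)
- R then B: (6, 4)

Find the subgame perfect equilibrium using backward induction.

P1 plays R, P2 plays A after L and B after R; Payoff (6, 4)

Work:
Backward induction:
After L: P2 chooses A → P1 gets 5
After R: P2 chooses B → P1 gets 6
P1 chooses R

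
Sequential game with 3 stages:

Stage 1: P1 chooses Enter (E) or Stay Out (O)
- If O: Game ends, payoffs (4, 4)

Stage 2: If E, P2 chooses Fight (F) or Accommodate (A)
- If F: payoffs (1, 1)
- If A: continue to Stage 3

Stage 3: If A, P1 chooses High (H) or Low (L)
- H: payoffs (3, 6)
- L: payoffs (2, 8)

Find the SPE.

SPE: (O, A, H); Outcome (4, 4)

Work:
Stage 3: P1 chooses H (3 vs 2)
Stage 2: P2: F->1, A->6 (anticipating H). Choose A
Stage 1: P1: O->4, E->3 (anticipating A, H). Choose O
SPE path: O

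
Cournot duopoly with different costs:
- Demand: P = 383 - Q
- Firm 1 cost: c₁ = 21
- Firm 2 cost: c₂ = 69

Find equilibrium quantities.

q₁* = 136.67, q₂* = 88.67

Work:
Reaction: q₁ = (383 - 21 - q₂)/2
Reaction: q₂ = (383 - 69 - q₁)/2
Solve simultaneously:
q₁* = (383 - 2×21 + 69)/3 = 136.67
q₂* = (383 - 2×69 + 21)/3 = 88.67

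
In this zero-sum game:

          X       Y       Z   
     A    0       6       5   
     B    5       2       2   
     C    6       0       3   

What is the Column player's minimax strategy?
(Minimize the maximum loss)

Column should play Z, value = 5

Work:
Column player minimizes Row's maximum payoff:
Column X: max payoff to Row = 6
Column Y: max payoff to Row = 6
Column Z: max payoff to Row = 5
Minimum is 5, achieved by column Z.
Minimax strategy: Z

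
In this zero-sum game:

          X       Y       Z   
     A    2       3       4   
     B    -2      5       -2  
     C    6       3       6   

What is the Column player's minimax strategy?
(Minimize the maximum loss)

Column should play Y, value = 5

Work:
Column player minimizes Row's maximum payoff:
Column X: max payoff to Row = 6
Column Y: max payoff to Row = 5
Column Z: max payoff to Row = 6
Minimum is 5, achieved by column Y.
Minimax strategy: Y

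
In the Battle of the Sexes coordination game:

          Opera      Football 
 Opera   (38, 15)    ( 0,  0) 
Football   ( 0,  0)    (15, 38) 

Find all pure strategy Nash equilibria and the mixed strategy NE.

Pure NE: (Opera, Opera) and (Football, Football); Mixed NE: p = 0.717, q = 0.283

Work:
Check pure NE:
(Opera, Opera): (38, 15) - no unilateral deviation beneficial
(Football, Football): (15, 38) - no unilateral deviation beneficial
Mixed NE: P1 plays Opera with p = 0.717, P2 plays Opera with q = 0.283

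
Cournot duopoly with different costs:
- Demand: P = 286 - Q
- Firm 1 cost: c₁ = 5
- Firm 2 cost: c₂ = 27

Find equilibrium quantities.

q₁* = 101.0, q₂* = 79.0

Work:
Reaction: q₁ = (286 - 5 - q₂)/2
Reaction: q₂ = (286 - 27 - q₁)/2
Solve simultaneously:
q₁* = (286 - 2×5 + 27)/3 = 101.0
q₂* = (286 - 2×27 + 5)/3 = 79.0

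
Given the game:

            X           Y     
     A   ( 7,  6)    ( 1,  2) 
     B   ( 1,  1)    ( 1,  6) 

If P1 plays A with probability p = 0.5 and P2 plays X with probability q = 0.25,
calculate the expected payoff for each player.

E[P1] = 1.75, E[P2] = 3.875

Work:
E[P1] = p·q·π₁(A,X) + p·(1-q)·π₁(A,Y) + (1-p)·q·π₁(B,X) + (1-p)·(1-q)·π₁(B,Y)
= 0.5·0.25·7 + 0.5·0.75·1 + 0.5·0.25·1 + 0.5·0.75·1
= 1.75

E[P2] = 3.875 (similar calculation)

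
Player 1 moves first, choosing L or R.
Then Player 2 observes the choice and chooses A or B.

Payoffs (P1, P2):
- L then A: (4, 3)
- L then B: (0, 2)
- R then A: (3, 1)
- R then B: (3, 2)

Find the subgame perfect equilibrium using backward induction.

P1 plays L, P2 plays A after L and B after R; Payoff (4, 3)

Work:
Backward induction:
After L: P2 chooses A → P1 gets 4
After R: P2 chooses B → P1 gets 3
P1 chooses L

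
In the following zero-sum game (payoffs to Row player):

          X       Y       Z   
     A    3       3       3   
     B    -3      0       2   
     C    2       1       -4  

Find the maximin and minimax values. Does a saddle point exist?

Maximin = 3, Minimax = 3, Saddle: True

Work:
Row minimums: [3, -3, -4] → maximin = 3
Column maximums: [3, 3, 3] → minimax = 3
Saddle point exists! Game value = 3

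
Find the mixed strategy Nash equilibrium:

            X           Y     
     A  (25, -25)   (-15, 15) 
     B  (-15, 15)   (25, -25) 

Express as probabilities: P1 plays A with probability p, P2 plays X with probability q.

p = 0.5, q = 0.5

Work:
Find probabilities that make opponent indifferent:
P2 chooses q to make P1 indifferent between A and B
P1 chooses p to make P2 indifferent between X and Y
Mixed NE: P1 plays (A: 0.5, B: 0.5), P2 plays (X: 0.5, Y: 0.5)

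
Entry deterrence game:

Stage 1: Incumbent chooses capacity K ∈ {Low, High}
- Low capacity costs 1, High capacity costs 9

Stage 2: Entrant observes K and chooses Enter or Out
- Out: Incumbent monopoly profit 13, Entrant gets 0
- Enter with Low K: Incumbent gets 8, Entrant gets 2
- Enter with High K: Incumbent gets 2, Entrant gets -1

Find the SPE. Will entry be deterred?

SPE: (Low, Enter|Low, Out|High); Entry not deterred. Incumbent net profit = 7, Entrant gets 2

Work:
After Low K: Entrant enters (2 > 0)
After High K: Entrant stays out (-1 < 0)
Incumbent: Low → 8−1=7, High → 13−9=4
Incumbent chooses Low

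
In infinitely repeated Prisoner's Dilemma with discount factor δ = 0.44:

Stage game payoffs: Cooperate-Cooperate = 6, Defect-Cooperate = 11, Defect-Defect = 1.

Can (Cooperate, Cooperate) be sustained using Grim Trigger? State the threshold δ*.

δ* = 0.5; since δ = 0.44 < 0.5, cooperation cannot be sustained

Work:
For Grim Trigger:
Cooperate forever: 6/(1-δ)
Defect then punished: 11 + 1·δ/(1-δ)
Need: 6/(1-δ) ≥ 11 + 1·δ/(1-δ)
Solving: δ ≥ (T-R)/(T-P) = (11-6)/(11-1) = 0.5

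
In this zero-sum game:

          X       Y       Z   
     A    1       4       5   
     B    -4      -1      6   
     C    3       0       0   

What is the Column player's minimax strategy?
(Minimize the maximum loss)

Column should play X, value = 3

Work:
Column player minimizes Row's maximum payoff:
Column X: max payoff to Row = 3
Column Y: max payoff to Row = 4
Column Z: max payoff to Row = 6
Minimum is 3, achieved by column X.
Minimax strategy: X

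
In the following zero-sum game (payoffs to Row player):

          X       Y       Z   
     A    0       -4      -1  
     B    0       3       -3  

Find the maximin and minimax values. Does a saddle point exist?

Maximin = -3, Minimax = -1, Saddle: False

Work:
Row minimums: [-4, -3] → maximin = -3
Column maximums: [0, 3, -1] → minimax = -1
No saddle point (maximin ≠ minimax). Mixed strategy needed.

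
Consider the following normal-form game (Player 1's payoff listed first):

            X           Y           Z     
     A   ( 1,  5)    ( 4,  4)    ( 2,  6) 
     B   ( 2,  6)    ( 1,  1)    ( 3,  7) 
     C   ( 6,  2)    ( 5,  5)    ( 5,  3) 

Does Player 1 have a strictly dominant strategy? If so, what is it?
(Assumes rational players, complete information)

Yes, Player 1's strictly dominant strategy is C

Work:
A strategy strictly dominates another if it gives a strictly higher payoff against every opponent action. Compare each pair of P1's strategies column-by-column:
  A vs B: [1 vs 2, 4 vs 1, 2 vs 3] → A does not strictly dominate B (column X: 1 ≤ 2)
  A vs C: [1 vs 6, 4 vs 5, 2 vs 5] → A does not strictly dominate C (column X: 1 ≤ 6)
  B vs A: [2 vs 1, 1 vs 4, 3 vs 2] → B does not strictly dominate A (column Y: 1 ≤ 4)
  B vs C: [2 vs 6, 1 vs 5, 3 vs 5] → B does not strictly dominate C (column X: 2 ≤ 6)
  C vs A: [6 vs 1, 5 vs 4, 5 vs 2] → C strictly dominates A
  C vs B: [6 vs 2, 5 vs 1, 5 vs 3] → C strictly dominates B
C strictly dominates every other strategy → strictly dominant.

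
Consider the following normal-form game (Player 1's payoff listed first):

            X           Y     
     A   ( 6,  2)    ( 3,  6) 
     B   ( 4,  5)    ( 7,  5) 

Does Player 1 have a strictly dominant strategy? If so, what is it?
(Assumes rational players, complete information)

No strictly dominant strategy exists for Player 1

Work:
A strategy strictly dominates another if it gives a strictly higher payoff against every opponent action. Compare each pair of P1's strategies column-by-column:
  A vs B: [6 vs 4, 3 vs 7] → A does not strictly dominate B (column Y: 3 ≤ 7)
  B vs A: [4 vs 6, 7 vs 3] → B does not strictly dominate A (column X: 4 ≤ 6)
No single strategy strictly dominates all others → no strictly dominant strategy.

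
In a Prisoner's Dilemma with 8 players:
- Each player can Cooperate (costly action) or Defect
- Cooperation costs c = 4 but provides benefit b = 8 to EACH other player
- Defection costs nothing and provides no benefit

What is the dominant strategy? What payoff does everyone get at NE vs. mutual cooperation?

Dominant: Defect; NE payoff = 0; Coop payoff = 52

Work:
Defect dominates (saves cost c = 4, benefit to others is external)
NE: All defect → everyone gets 0
If all cooperate: each receives (7)×8 - 4 = 52
Social dilemma: 52 > 0 but NE gives 0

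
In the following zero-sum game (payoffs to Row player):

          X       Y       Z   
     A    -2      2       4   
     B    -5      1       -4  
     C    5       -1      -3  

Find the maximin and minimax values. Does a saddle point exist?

Maximin = -2, Minimax = 2, Saddle: False

Work:
Row minimums: [-2, -5, -3] → maximin = -2
Column maximums: [5, 2, 4] → minimax = 2
No saddle point (maximin ≠ minimax). Mixed strategy needed.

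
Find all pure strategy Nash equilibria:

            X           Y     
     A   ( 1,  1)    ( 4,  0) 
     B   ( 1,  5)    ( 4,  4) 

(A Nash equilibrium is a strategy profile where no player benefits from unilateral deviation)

Nash equilibrium: (A, X), (B, X)

Work:
Best responses:
  P1 vs X: payoffs [1, 1] → best response A/B (payoff 1)
  P1 vs Y: payoffs [4, 4] → best response A/B (payoff 4)
  P2 vs A: payoffs [1, 0] → best response X (payoff 1)
  P2 vs B: payoffs [5, 4] → best response X (payoff 5)
Mutual best responses: (A,X), (B,X) → Nash equilibria.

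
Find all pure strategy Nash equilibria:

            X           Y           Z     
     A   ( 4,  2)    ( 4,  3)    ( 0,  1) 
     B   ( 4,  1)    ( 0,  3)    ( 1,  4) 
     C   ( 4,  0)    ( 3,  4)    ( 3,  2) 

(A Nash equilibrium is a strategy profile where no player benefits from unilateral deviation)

Nash equilibrium: (A, Y)

Work:
Best responses:
  P1 vs X: payoffs [4, 4, 4] → best response A/B/C (payoff 4)
  P1 vs Y: payoffs [4, 0, 3] → best response A (payoff 4)
  P1 vs Z: payoffs [0, 1, 3] → best response C (payoff 3)
  P2 vs A: payoffs [2, 3, 1] → best response Y (payoff 3)
  P2 vs B: payoffs [1, 3, 4] → best response Z (payoff 4)
  P2 vs C: payoffs [0, 4, 2] → best response Y (payoff 4)
Mutual best responses: (A,Y) → Nash equilibria.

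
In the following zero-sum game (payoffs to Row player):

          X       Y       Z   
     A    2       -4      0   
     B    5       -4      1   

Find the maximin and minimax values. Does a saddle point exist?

Maximin = -4, Minimax = -4, Saddle: True

Work:
Row minimums: [-4, -4] → maximin = -4
Column maximums: [5, -4, 1] → minimax = -4
Saddle point exists! Game value = -4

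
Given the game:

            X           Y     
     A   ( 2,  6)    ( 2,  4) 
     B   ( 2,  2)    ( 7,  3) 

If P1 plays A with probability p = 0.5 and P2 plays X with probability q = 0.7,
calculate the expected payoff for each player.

E[P1] = 2.75, E[P2] = 3.85

Work:
E[P1] = p·q·π₁(A,X) + p·(1-q)·π₁(A,Y) + (1-p)·q·π₁(B,X) + (1-p)·(1-q)·π₁(B,Y)
= 0.5·0.7·2 + 0.5·0.3·2 + 0.5·0.7·2 + 0.5·0.3·7
= 2.75

E[P2] = 3.85 (similar calculation)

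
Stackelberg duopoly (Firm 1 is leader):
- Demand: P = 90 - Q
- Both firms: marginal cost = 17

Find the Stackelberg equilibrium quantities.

q₁* (leader) = 36.5, q₂* (follower) = 18.25

Work:
Follower's reaction: q₂ = (a - c - q₁)/2
Leader substitutes: π₁ = q₁·(a - q₁ - (a-c-q₁)/2 - c)
FOC: q₁* = (90 - 17)/2 = 36.50
Then: q₂* = (90 - 17 - 36.5)/2 = 18.25
Leader has first-mover advantage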